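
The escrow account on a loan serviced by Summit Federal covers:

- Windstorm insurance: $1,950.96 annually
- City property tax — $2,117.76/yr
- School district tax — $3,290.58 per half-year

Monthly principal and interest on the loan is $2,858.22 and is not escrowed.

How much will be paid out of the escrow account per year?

Windstorm insurance = $1,950.96
City property tax = $2,117.76
School district tax = $3,290.58 × 2 = $6,581.16
Annual escrow total = $1,950.96 + $2,117.76 + $6,581.16 = $10,649.88

$10,649.88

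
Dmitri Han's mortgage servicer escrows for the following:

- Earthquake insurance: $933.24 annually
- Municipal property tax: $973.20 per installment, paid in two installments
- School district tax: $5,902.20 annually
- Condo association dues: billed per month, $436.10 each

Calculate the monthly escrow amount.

Earthquake insurance: $933.24 annually
Municipal property tax: $973.20 × 2 = $1,946.40 annually
School district tax: $5,902.20 annually
Condo association dues: $436.10 × 12 = $5,233.20 annually
Yearly total = $933.24 + $1,946.40 + $5,902.20 + $5,233.20 = $14,015.04
Monthly = $14,015.04 / 12 = $1,167.92

$1,167.92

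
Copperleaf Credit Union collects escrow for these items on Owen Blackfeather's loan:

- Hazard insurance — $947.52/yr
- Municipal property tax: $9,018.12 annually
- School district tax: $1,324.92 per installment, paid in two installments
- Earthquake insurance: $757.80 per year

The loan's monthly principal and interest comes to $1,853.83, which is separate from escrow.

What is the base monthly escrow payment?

$1,114.44

Hazard insurance — $947.52 annually
Municipal property tax — $9,018.12 annually
School district tax — $1,324.92 × 2 = $2,649.84 annually
Earthquake insurance — $757.80 annually
Combined annual = $13,373.28
Base monthly escrow = $13,373.28 ÷ 12 = $1,114.44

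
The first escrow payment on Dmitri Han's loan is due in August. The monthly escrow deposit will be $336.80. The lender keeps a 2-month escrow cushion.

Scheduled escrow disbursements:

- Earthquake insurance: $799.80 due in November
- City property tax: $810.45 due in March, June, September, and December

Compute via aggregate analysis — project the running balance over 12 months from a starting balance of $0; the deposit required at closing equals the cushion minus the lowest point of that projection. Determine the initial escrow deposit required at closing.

Cushion = 2 × $336.80 = $673.60
Trial balance (start $0, +$336.80 each month, − disbursements):
  Aug: +$336.80 → $336.80
  Sep: +$336.80 − $810.45 → -$136.85
  Oct: +$336.80 → $199.95
  Nov: +$336.80 − $799.80 → -$263.05
  Dec: +$336.80 − $810.45 → -$736.70
  Jan: +$336.80 → -$399.90
  Feb: +$336.80 → -$63.10
  Mar: +$336.80 − $810.45 → -$536.75
  Apr: +$336.80 → -$199.95
  May: +$336.80 → $136.85
  Jun: +$336.80 − $810.45 → -$336.80
  Jul: +$336.80 → $0.00
Lowest trial balance = -$736.70 (Dec)
Initial deposit = cushion − low point = $673.60 − (-$736.70) = $1,410.30

$1,410.30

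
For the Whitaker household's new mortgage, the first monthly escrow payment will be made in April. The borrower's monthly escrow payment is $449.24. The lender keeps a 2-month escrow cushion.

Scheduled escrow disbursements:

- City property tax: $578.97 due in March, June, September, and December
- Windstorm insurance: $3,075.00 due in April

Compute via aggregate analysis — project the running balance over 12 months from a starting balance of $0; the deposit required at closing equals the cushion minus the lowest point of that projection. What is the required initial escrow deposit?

Cushion = 2 × $449.24 = $898.48
Trial balance (start $0, +$449.24 each month, − disbursements):
  Apr: +$449.24 − $3,075.00 → -$2,625.76
  May: +$449.24 → -$2,176.52
  Jun: +$449.24 − $578.97 → -$2,306.25
  Jul: +$449.24 → -$1,857.01
  Aug: +$449.24 → -$1,407.77
  Sep: +$449.24 − $578.97 → -$1,537.50
  Oct: +$449.24 → -$1,088.26
  Nov: +$449.24 → -$639.02
  Dec: +$449.24 − $578.97 → -$768.75
  Jan: +$449.24 → -$319.51
  Feb: +$449.24 → $129.73
  Mar: +$449.24 − $578.97 → $0.00
Lowest trial balance = -$2,625.76 (Apr)
Initial deposit = cushion − low point = $898.48 − (-$2,625.76) = $3,524.24

$3,524.24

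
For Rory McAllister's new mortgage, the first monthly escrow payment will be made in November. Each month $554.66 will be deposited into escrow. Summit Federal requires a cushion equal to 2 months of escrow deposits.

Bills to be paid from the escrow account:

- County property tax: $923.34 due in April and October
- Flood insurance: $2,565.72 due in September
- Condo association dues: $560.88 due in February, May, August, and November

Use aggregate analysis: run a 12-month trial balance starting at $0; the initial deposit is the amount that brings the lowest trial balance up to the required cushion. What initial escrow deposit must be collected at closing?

$1,115.54

Cushion = 2 × $554.66 = $1,109.32
Trial balance (start $0, +$554.66 each month, − disbursements):
  Nov: +$554.66 − $560.88 → -$6.22
  Dec: +$554.66 → $548.44
  Jan: +$554.66 → $1,103.10
  Feb: +$554.66 − $560.88 → $1,096.88
  Mar: +$554.66 → $1,651.54
  Apr: +$554.66 − $923.34 → $1,282.86
  May: +$554.66 − $560.88 → $1,276.64
  Jun: +$554.66 → $1,831.30
  Jul: +$554.66 → $2,385.96
  Aug: +$554.66 − $560.88 → $2,379.74
  Sep: +$554.66 − $2,565.72 → $368.68
  Oct: +$554.66 − $923.34 → $0.00
Lowest trial balance = -$6.22 (Nov)
Initial deposit = cushion − low point = $1,109.32 − (-$6.22) = $1,115.54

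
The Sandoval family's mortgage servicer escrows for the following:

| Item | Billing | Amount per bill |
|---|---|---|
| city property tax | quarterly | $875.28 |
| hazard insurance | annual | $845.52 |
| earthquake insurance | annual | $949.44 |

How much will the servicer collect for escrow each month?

City property tax = $875.28 × 4 = $3,501.12 per year
Hazard insurance = $845.52 per year
Earthquake insurance = $949.44 per year
Total annual escrow = $3,501.12 + $845.52 + $949.44 = $5,296.08
Monthly escrow = $5,296.08 ÷ 12 = $441.34

$441.34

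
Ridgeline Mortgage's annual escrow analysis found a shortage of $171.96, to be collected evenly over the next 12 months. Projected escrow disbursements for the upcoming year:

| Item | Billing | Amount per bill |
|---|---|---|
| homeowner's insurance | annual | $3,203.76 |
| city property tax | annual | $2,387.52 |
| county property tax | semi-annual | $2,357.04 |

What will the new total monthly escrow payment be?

Homeowner's insurance — $3,203.76 per year
City property tax — $2,387.52 per year
County property tax — $2,357.04 × 2 = $4,714.08 per year
Yearly total = $3,203.76 + $2,387.52 + $4,714.08 = $10,305.36
Monthly escrow = $10,305.36 / 12 = $858.78
Shortage per month = $171.96 / 12 = $14.33
New monthly escrow = $858.78 + $14.33 = $873.11

$873.11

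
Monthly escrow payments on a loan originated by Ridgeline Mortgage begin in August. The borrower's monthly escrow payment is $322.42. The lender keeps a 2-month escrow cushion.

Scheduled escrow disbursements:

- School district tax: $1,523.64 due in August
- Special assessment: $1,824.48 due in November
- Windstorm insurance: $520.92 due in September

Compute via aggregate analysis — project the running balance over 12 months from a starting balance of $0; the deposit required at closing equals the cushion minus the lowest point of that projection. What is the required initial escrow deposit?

Cushion = 2 × $322.42 = $644.84
Trial balance (start $0, +$322.42 each month, − disbursements):
  Aug: +$322.42 − $1,523.64 → -$1,201.22
  Sep: +$322.42 − $520.92 → -$1,399.72
  Oct: +$322.42 → -$1,077.30
  Nov: +$322.42 − $1,824.48 → -$2,579.36
  Dec: +$322.42 → -$2,256.94
  Jan: +$322.42 → -$1,934.52
  Feb: +$322.42 → -$1,612.10
  Mar: +$322.42 → -$1,289.68
  Apr: +$322.42 → -$967.26
  May: +$322.42 → -$644.84
  Jun: +$322.42 → -$322.42
  Jul: +$322.42 → $0.00
Lowest trial balance = -$2,579.36 (Nov)
Initial deposit = cushion − low point = $644.84 − (-$2,579.36) = $3,224.20

$3,224.20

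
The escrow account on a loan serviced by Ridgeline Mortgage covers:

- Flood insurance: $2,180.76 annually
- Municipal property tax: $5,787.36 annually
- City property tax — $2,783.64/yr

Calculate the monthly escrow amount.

$895.98

Flood insurance — $2,180.76
Municipal property tax — $5,787.36
City property tax — $2,783.64
Combined annual = $2,180.76 + $5,787.36 + $2,783.64 = $10,751.76
Base monthly escrow = $10,751.76 ÷ 12 = $895.98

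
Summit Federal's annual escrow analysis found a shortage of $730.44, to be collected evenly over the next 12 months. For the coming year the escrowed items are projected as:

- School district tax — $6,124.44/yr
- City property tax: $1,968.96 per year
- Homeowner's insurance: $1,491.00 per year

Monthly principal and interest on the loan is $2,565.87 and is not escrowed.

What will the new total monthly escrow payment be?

$859.57

School district tax = $6,124.44
City property tax = $1,968.96
Homeowner's insurance = $1,491.00
Combined annual = $6,124.44 + $1,968.96 + $1,491.00 = $9,584.40
Per month = $9,584.40 / 12 = $798.70
Shortage spread = $730.44 / 12 = $60.87/mo
Adjusted monthly = $798.70 + $60.87 = $859.57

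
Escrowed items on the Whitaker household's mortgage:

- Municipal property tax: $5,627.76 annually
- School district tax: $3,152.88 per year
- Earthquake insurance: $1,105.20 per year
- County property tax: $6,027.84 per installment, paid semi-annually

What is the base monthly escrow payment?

Municipal property tax — $5,627.76 annually
School district tax — $3,152.88 annually
Earthquake insurance — $1,105.20 annually
County property tax — $6,027.84 × 2 = $12,055.68 annually
Yearly total = $21,941.52
Base monthly escrow = $21,941.52 / 12 = $1,828.46

$1,828.46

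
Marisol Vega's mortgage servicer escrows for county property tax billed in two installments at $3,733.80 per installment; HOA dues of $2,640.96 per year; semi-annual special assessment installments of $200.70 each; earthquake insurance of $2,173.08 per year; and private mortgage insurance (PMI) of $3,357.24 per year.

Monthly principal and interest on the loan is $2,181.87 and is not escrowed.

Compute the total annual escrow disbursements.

$16,040.28

County property tax = $3,733.80 × 2 = $7,467.60 per year
HOA dues = $2,640.96 per year
Special assessment = $200.70 × 2 = $401.40 per year
Earthquake insurance = $2,173.08 per year
Private mortgage insurance (PMI) = $3,357.24 per year
Total per year = $7,467.60 + $2,640.96 + $401.40 + $2,173.08 + $3,357.24 = $16,040.28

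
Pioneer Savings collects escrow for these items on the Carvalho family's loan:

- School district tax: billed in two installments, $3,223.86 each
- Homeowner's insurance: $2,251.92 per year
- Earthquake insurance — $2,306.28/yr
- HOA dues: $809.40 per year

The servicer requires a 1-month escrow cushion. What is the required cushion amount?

$984.61

School district tax = $3,223.86 × 2 = $6,447.72 annually
Homeowner's insurance = $2,251.92 annually
Earthquake insurance = $2,306.28 annually
HOA dues = $809.40 annually
Combined annual = $11,815.32
Monthly escrow = $11,815.32 ÷ 12 = $984.61
Cushion = 1 × $984.61 = $984.61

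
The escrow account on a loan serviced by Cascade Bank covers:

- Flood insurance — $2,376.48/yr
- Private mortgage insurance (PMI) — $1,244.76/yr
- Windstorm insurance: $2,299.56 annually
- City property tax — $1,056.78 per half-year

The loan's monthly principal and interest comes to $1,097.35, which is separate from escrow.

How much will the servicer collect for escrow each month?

Flood insurance — $2,376.48
Private mortgage insurance (PMI) — $1,244.76
Windstorm insurance — $2,299.56
City property tax — $1,056.78 × 2 = $2,113.56
Annual escrow total = $2,376.48 + $1,244.76 + $2,299.56 + $2,113.56 = $8,034.36
Per month = $8,034.36 ÷ 12 = $669.53

$669.53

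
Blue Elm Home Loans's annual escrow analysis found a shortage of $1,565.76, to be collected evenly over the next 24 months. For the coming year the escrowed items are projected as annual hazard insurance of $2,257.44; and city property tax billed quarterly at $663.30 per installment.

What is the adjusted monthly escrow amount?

Hazard insurance = $2,257.44
City property tax = $663.30 × 4 = $2,653.20
Total annual escrow = $4,910.64
Monthly = $4,910.64 / 12 = $409.22
Shortage per month = $1,565.76 ÷ 24 = $65.24
New monthly escrow = $409.22 + $65.24 = $474.46

$474.46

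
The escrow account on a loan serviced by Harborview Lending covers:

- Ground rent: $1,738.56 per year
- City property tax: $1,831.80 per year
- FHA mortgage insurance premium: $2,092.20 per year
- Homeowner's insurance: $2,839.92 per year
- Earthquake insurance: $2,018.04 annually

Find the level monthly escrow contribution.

Ground rent — $1,738.56 annually
City property tax — $1,831.80 annually
FHA mortgage insurance premium — $2,092.20 annually
Homeowner's insurance — $2,839.92 annually
Earthquake insurance — $2,018.04 annually
Total per year = $1,738.56 + $1,831.80 + $2,092.20 + $2,839.92 + $2,018.04 = $10,520.52
Monthly escrow = $10,520.52 ÷ 12 = $876.71

$876.71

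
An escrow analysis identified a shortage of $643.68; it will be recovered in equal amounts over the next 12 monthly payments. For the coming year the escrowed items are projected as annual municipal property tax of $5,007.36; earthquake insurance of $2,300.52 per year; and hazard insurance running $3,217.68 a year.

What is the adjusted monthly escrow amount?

Municipal property tax — $5,007.36
Earthquake insurance — $2,300.52
Hazard insurance — $3,217.68
Combined annual = $5,007.36 + $2,300.52 + $3,217.68 = $10,525.56
Monthly escrow = $10,525.56 / 12 = $877.13
Monthly shortage recovery: $643.68 ÷ 12 = $53.64
Adjusted monthly = $877.13 + $53.64 = $930.77

$930.77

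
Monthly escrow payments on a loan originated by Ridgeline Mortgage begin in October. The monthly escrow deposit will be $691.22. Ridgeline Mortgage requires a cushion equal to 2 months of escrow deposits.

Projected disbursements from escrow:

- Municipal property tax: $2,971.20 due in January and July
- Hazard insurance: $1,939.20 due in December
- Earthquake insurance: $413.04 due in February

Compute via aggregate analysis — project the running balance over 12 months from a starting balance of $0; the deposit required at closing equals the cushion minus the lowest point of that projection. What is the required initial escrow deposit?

Cushion = 2 × $691.22 = $1,382.44
Trial balance (start $0, +$691.22 each month, − disbursements):
  Oct: +$691.22 → $691.22
  Nov: +$691.22 → $1,382.44
  Dec: +$691.22 − $1,939.20 → $134.46
  Jan: +$691.22 − $2,971.20 → -$2,145.52
  Feb: +$691.22 − $413.04 → -$1,867.34
  Mar: +$691.22 → -$1,176.12
  Apr: +$691.22 → -$484.90
  May: +$691.22 → $206.32
  Jun: +$691.22 → $897.54
  Jul: +$691.22 − $2,971.20 → -$1,382.44
  Aug: +$691.22 → -$691.22
  Sep: +$691.22 → $0.00
Lowest trial balance = -$2,145.52 (Jan)
Initial deposit = cushion − low point = $1,382.44 − (-$2,145.52) = $3,527.96

$3,527.96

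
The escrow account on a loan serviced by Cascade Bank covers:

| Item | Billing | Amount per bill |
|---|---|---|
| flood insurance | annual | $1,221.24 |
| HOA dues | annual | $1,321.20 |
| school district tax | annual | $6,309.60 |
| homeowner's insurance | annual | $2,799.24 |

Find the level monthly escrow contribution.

$970.94

Flood insurance = $1,221.24 per year
HOA dues = $1,321.20 per year
School district tax = $6,309.60 per year
Homeowner's insurance = $2,799.24 per year
Yearly total = $1,221.24 + $1,321.20 + $6,309.60 + $2,799.24 = $11,651.28
Per month = $11,651.28 ÷ 12 = $970.94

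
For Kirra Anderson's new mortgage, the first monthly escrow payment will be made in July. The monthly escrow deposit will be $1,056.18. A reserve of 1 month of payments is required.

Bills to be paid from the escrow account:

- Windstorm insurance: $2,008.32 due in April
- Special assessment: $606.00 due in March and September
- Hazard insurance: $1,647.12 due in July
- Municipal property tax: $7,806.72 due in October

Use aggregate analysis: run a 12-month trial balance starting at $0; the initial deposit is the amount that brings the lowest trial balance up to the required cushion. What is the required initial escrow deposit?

$6,891.30

Cushion = 1 × $1,056.18 = $1,056.18
Trial balance (start $0, +$1,056.18 each month, − disbursements):
  Jul: +$1,056.18 − $1,647.12 → -$590.94
  Aug: +$1,056.18 → $465.24
  Sep: +$1,056.18 − $606.00 → $915.42
  Oct: +$1,056.18 − $7,806.72 → -$5,835.12
  Nov: +$1,056.18 → -$4,778.94
  Dec: +$1,056.18 → -$3,722.76
  Jan: +$1,056.18 → -$2,666.58
  Feb: +$1,056.18 → -$1,610.40
  Mar: +$1,056.18 − $606.00 → -$1,160.22
  Apr: +$1,056.18 − $2,008.32 → -$2,112.36
  May: +$1,056.18 → -$1,056.18
  Jun: +$1,056.18 → $0.00
Lowest trial balance = -$5,835.12 (Oct)
Initial deposit = cushion − low point = $1,056.18 − (-$5,835.12) = $6,891.30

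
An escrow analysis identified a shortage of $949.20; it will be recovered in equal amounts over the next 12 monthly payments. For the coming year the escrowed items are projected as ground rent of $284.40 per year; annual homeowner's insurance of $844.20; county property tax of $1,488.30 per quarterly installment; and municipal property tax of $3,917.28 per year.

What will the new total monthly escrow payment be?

$995.69

Ground rent — $284.40 per year
Homeowner's insurance — $844.20 per year
County property tax — $1,488.30 × 4 = $5,953.20 per year
Municipal property tax — $3,917.28 per year
Combined annual = $10,999.08
Monthly = $10,999.08 / 12 = $916.59
Shortage spread = $949.20 / 12 = $79.10/mo
New monthly escrow = $916.59 + $79.10 = $995.69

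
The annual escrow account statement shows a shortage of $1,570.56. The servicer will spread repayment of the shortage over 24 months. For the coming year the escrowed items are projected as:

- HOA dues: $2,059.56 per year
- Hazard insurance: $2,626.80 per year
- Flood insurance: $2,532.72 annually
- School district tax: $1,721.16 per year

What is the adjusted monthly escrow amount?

$810.46

HOA dues: $2,059.56
Hazard insurance: $2,626.80
Flood insurance: $2,532.72
School district tax: $1,721.16
Yearly total = $2,059.56 + $2,626.80 + $2,532.72 + $1,721.16 = $8,940.24
Per month = $8,940.24 ÷ 12 = $745.02
Shortage per month = $1,570.56 / 24 = $65.44
New monthly escrow = $745.02 + $65.44 = $810.46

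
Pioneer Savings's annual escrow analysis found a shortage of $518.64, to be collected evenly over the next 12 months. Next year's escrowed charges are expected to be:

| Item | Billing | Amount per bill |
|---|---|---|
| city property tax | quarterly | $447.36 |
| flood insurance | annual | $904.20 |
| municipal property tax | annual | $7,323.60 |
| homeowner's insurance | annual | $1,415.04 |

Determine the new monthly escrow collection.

$995.91

City property tax = $447.36 × 4 = $1,789.44 per year
Flood insurance = $904.20 per year
Municipal property tax = $7,323.60 per year
Homeowner's insurance = $1,415.04 per year
Combined annual = $1,789.44 + $904.20 + $7,323.60 + $1,415.04 = $11,432.28
Base monthly escrow = $11,432.28 / 12 = $952.69
Shortage per month = $518.64 ÷ 12 = $43.22
Adjusted monthly = $952.69 + $43.22 = $995.91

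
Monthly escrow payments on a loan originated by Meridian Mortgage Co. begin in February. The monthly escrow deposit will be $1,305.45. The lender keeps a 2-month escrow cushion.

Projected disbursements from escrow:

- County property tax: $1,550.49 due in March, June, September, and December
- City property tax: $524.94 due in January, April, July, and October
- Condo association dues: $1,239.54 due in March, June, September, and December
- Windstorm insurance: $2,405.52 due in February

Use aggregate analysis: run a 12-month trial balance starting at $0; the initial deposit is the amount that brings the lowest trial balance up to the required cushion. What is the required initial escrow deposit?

$5,195.55

Cushion = 2 × $1,305.45 = $2,610.90
Trial balance (start $0, +$1,305.45 each month, − disbursements):
  Feb: +$1,305.45 − $2,405.52 → -$1,100.07
  Mar: +$1,305.45 − $2,790.03 → -$2,584.65
  Apr: +$1,305.45 − $524.94 → -$1,804.14
  May: +$1,305.45 → -$498.69
  Jun: +$1,305.45 − $2,790.03 → -$1,983.27
  Jul: +$1,305.45 − $524.94 → -$1,202.76
  Aug: +$1,305.45 → $102.69
  Sep: +$1,305.45 − $2,790.03 → -$1,381.89
  Oct: +$1,305.45 − $524.94 → -$601.38
  Nov: +$1,305.45 → $704.07
  Dec: +$1,305.45 − $2,790.03 → -$780.51
  Jan: +$1,305.45 − $524.94 → $0.00
Lowest trial balance = -$2,584.65 (Mar)
Initial deposit = cushion − low point = $2,610.90 − (-$2,584.65) = $5,195.55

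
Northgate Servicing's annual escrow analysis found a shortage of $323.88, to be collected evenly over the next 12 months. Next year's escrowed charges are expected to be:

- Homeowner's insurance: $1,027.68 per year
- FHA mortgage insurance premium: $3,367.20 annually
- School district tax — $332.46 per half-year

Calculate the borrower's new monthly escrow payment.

Homeowner's insurance — $1,027.68
FHA mortgage insurance premium — $3,367.20
School district tax — $332.46 × 2 = $664.92
Combined annual = $1,027.68 + $3,367.20 + $664.92 = $5,059.80
Per month = $5,059.80 ÷ 12 = $421.65
Shortage per month = $323.88 ÷ 12 = $26.99
New monthly escrow = $421.65 + $26.99 = $448.64

$448.64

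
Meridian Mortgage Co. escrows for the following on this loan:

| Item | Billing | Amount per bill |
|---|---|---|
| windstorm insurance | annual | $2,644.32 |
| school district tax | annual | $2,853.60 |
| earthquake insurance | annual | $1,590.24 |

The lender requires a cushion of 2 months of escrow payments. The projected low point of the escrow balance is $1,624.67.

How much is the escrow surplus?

Windstorm insurance — $2,644.32/yr
School district tax — $2,853.60/yr
Earthquake insurance — $1,590.24/yr
Annual escrow total = $2,644.32 + $2,853.60 + $1,590.24 = $7,088.16
Base monthly escrow = $7,088.16 ÷ 12 = $590.68
Required cushion = 2 × $590.68 = $1,181.36
Surplus = $1,624.67 − $1,181.36 = $443.31

$443.31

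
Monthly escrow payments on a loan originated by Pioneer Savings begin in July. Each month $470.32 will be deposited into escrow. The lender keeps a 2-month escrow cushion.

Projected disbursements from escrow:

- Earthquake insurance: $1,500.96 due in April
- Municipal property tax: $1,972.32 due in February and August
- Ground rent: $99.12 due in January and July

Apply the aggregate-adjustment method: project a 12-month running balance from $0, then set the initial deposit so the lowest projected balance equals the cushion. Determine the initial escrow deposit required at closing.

Cushion = 2 × $470.32 = $940.64
Trial balance (start $0, +$470.32 each month, − disbursements):
  Jul: +$470.32 − $99.12 → $371.20
  Aug: +$470.32 − $1,972.32 → -$1,130.80
  Sep: +$470.32 → -$660.48
  Oct: +$470.32 → -$190.16
  Nov: +$470.32 → $280.16
  Dec: +$470.32 → $750.48
  Jan: +$470.32 − $99.12 → $1,121.68
  Feb: +$470.32 − $1,972.32 → -$380.32
  Mar: +$470.32 → $90.00
  Apr: +$470.32 − $1,500.96 → -$940.64
  May: +$470.32 → -$470.32
  Jun: +$470.32 → $0.00
Lowest trial balance = -$1,130.80 (Aug)
Initial deposit = cushion − low point = $940.64 − (-$1,130.80) = $2,071.44

$2,071.44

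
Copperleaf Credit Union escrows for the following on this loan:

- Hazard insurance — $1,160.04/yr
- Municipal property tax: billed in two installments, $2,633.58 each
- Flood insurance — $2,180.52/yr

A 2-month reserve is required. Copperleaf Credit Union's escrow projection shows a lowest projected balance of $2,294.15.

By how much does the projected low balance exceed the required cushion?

Hazard insurance = $1,160.04 per year
Municipal property tax = $2,633.58 × 2 = $5,267.16 per year
Flood insurance = $2,180.52 per year
Total annual escrow = $8,607.72
Per month = $8,607.72 / 12 = $717.31
Required cushion = 2 × $717.31 = $1,434.62
Surplus = $2,294.15 − $1,434.62 = $859.53

$859.53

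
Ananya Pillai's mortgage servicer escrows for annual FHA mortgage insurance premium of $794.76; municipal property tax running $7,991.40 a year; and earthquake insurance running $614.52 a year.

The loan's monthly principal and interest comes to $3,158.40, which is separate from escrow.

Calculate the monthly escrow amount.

FHA mortgage insurance premium: $794.76 annually
Municipal property tax: $7,991.40 annually
Earthquake insurance: $614.52 annually
Total per year = $9,400.68
Monthly = $9,400.68 / 12 = $783.39

$783.39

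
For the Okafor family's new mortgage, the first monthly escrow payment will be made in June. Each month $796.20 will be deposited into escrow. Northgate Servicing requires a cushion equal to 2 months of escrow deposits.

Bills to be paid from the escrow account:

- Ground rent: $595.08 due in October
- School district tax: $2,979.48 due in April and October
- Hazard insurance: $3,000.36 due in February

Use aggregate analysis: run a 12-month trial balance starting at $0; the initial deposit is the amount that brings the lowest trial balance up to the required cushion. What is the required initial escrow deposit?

Cushion = 2 × $796.20 = $1,592.40
Trial balance (start $0, +$796.20 each month, − disbursements):
  Jun: +$796.20 → $796.20
  Jul: +$796.20 → $1,592.40
  Aug: +$796.20 → $2,388.60
  Sep: +$796.20 → $3,184.80
  Oct: +$796.20 − $3,574.56 → $406.44
  Nov: +$796.20 → $1,202.64
  Dec: +$796.20 → $1,998.84
  Jan: +$796.20 → $2,795.04
  Feb: +$796.20 − $3,000.36 → $590.88
  Mar: +$796.20 → $1,387.08
  Apr: +$796.20 − $2,979.48 → -$796.20
  May: +$796.20 → $0.00
Lowest trial balance = -$796.20 (Apr)
Initial deposit = cushion − low point = $1,592.40 − (-$796.20) = $2,388.60

$2,388.60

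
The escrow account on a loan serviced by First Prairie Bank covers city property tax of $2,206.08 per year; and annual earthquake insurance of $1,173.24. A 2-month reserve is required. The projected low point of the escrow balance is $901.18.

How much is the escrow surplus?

City property tax — $2,206.08
Earthquake insurance — $1,173.24
Combined annual = $2,206.08 + $1,173.24 = $3,379.32
Per month = $3,379.32 / 12 = $281.61
Required cushion = 2 × $281.61 = $563.22
Surplus = $901.18 − $563.22 = $337.96

$337.96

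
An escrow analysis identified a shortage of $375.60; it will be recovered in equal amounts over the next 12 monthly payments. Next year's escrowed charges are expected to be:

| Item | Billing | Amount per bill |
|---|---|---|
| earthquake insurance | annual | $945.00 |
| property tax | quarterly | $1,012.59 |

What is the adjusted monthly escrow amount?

Earthquake insurance — $945.00/yr
Property tax — $1,012.59 × 4 = $4,050.36/yr
Annual escrow total = $945.00 + $4,050.36 = $4,995.36
Monthly escrow = $4,995.36 ÷ 12 = $416.28
Shortage spread = $375.60 ÷ 12 = $31.30/mo
Adjusted monthly = $416.28 + $31.30 = $447.58

$447.58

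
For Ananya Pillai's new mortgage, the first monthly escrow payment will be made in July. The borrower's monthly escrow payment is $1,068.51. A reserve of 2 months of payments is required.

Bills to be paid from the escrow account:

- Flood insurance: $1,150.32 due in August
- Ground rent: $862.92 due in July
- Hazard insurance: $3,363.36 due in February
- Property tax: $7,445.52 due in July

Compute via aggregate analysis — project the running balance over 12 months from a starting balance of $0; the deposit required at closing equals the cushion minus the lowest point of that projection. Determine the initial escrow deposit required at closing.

$9,458.76

Cushion = 2 × $1,068.51 = $2,137.02
Trial balance (start $0, +$1,068.51 each month, − disbursements):
  Jul: +$1,068.51 − $8,308.44 → -$7,239.93
  Aug: +$1,068.51 − $1,150.32 → -$7,321.74
  Sep: +$1,068.51 → -$6,253.23
  Oct: +$1,068.51 → -$5,184.72
  Nov: +$1,068.51 → -$4,116.21
  Dec: +$1,068.51 → -$3,047.70
  Jan: +$1,068.51 → -$1,979.19
  Feb: +$1,068.51 − $3,363.36 → -$4,274.04
  Mar: +$1,068.51 → -$3,205.53
  Apr: +$1,068.51 → -$2,137.02
  May: +$1,068.51 → -$1,068.51
  Jun: +$1,068.51 → $0.00
Lowest trial balance = -$7,321.74 (Aug)
Initial deposit = cushion − low point = $2,137.02 − (-$7,321.74) = $9,458.76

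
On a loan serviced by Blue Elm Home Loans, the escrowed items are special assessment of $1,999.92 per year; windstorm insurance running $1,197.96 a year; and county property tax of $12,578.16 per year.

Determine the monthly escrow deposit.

$1,314.67

Special assessment — $1,999.92/yr
Windstorm insurance — $1,197.96/yr
County property tax — $12,578.16/yr
Combined annual = $15,776.04
Per month = $15,776.04 ÷ 12 = $1,314.67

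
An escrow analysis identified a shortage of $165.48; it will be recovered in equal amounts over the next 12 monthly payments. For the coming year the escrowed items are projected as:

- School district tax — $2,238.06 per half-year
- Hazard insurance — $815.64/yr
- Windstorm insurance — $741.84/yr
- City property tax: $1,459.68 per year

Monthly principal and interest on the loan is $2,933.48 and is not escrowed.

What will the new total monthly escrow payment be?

$638.23

School district tax = $2,238.06 × 2 = $4,476.12
Hazard insurance = $815.64
Windstorm insurance = $741.84
City property tax = $1,459.68
Annual escrow total = $7,493.28
Per month = $7,493.28 ÷ 12 = $624.44
Monthly shortage recovery: $165.48 / 12 = $13.79
New monthly escrow = $624.44 + $13.79 = $638.23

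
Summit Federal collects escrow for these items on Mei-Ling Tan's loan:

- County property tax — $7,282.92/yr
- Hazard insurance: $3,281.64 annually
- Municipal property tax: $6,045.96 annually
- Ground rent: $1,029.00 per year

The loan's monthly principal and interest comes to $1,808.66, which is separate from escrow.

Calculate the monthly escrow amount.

$1,469.96

County property tax = $7,282.92 per year
Hazard insurance = $3,281.64 per year
Municipal property tax = $6,045.96 per year
Ground rent = $1,029.00 per year
Annual escrow total = $7,282.92 + $3,281.64 + $6,045.96 + $1,029.00 = $17,639.52
Per month = $17,639.52 ÷ 12 = $1,469.96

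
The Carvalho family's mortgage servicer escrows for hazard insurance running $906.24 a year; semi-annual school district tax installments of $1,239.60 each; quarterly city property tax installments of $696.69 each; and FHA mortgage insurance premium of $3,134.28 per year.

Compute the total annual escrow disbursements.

Hazard insurance: $906.24 per year
School district tax: $1,239.60 × 2 = $2,479.20 per year
City property tax: $696.69 × 4 = $2,786.76 per year
FHA mortgage insurance premium: $3,134.28 per year
Yearly total = $906.24 + $2,479.20 + $2,786.76 + $3,134.28 = $9,306.48

$9,306.48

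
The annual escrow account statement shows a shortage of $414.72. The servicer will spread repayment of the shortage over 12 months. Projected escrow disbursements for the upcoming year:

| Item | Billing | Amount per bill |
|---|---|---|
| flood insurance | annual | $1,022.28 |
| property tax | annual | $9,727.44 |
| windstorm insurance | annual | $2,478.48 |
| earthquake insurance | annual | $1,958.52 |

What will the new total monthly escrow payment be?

$1,300.12

Flood insurance: $1,022.28 annually
Property tax: $9,727.44 annually
Windstorm insurance: $2,478.48 annually
Earthquake insurance: $1,958.52 annually
Total per year = $1,022.28 + $9,727.44 + $2,478.48 + $1,958.52 = $15,186.72
Base monthly escrow = $15,186.72 / 12 = $1,265.56
Shortage per month = $414.72 ÷ 12 = $34.56
New monthly escrow = $1,265.56 + $34.56 = $1,300.12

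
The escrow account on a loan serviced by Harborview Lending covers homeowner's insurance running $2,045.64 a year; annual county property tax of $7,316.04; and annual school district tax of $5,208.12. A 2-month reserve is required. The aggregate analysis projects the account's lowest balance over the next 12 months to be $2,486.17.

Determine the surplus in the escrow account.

Homeowner's insurance: $2,045.64 per year
County property tax: $7,316.04 per year
School district tax: $5,208.12 per year
Total annual escrow = $2,045.64 + $7,316.04 + $5,208.12 = $14,569.80
Monthly escrow = $14,569.80 / 12 = $1,214.15
Required cushion = 2 × $1,214.15 = $2,428.30
Excess over cushion: $2,486.17 − $2,428.30 = $57.87

$57.87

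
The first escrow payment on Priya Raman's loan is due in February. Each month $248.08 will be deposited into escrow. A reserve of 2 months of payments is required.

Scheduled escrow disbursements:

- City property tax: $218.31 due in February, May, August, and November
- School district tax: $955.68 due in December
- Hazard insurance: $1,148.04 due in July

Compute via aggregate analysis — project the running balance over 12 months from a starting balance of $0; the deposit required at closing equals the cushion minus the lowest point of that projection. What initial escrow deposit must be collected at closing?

$744.24

Cushion = 2 × $248.08 = $496.16
Trial balance (start $0, +$248.08 each month, − disbursements):
  Feb: +$248.08 − $218.31 → $29.77
  Mar: +$248.08 → $277.85
  Apr: +$248.08 → $525.93
  May: +$248.08 − $218.31 → $555.70
  Jun: +$248.08 → $803.78
  Jul: +$248.08 − $1,148.04 → -$96.18
  Aug: +$248.08 − $218.31 → -$66.41
  Sep: +$248.08 → $181.67
  Oct: +$248.08 → $429.75
  Nov: +$248.08 − $218.31 → $459.52
  Dec: +$248.08 − $955.68 → -$248.08
  Jan: +$248.08 → $0.00
Lowest trial balance = -$248.08 (Dec)
Initial deposit = cushion − low point = $496.16 − (-$248.08) = $744.24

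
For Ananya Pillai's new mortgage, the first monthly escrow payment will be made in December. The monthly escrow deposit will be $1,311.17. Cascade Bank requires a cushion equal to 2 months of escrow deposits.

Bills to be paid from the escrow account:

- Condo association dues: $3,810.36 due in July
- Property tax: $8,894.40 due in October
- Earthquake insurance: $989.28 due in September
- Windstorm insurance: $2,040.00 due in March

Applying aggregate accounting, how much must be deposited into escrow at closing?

$3,933.51

Cushion = 2 × $1,311.17 = $2,622.34
Trial balance (start $0, +$1,311.17 each month, − disbursements):
  Dec: +$1,311.17 → $1,311.17
  Jan: +$1,311.17 → $2,622.34
  Feb: +$1,311.17 → $3,933.51
  Mar: +$1,311.17 − $2,040.00 → $3,204.68
  Apr: +$1,311.17 → $4,515.85
  May: +$1,311.17 → $5,827.02
  Jun: +$1,311.17 → $7,138.19
  Jul: +$1,311.17 − $3,810.36 → $4,639.00
  Aug: +$1,311.17 → $5,950.17
  Sep: +$1,311.17 − $989.28 → $6,272.06
  Oct: +$1,311.17 − $8,894.40 → -$1,311.17
  Nov: +$1,311.17 → $0.00
Lowest trial balance = -$1,311.17 (Oct)
Initial deposit = cushion − low point = $2,622.34 − (-$1,311.17) = $3,933.51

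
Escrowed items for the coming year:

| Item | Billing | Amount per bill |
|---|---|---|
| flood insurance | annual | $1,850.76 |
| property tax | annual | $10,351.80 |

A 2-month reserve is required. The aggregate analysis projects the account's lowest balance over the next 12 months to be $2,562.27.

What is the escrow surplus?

$528.51

Flood insurance — $1,850.76 annually
Property tax — $10,351.80 annually
Total annual escrow = $1,850.76 + $10,351.80 = $12,202.56
Monthly escrow = $12,202.56 / 12 = $1,016.88
Cushion = 2 × $1,016.88 = $2,033.76
Excess over cushion: $2,562.27 − $2,033.76 = $528.51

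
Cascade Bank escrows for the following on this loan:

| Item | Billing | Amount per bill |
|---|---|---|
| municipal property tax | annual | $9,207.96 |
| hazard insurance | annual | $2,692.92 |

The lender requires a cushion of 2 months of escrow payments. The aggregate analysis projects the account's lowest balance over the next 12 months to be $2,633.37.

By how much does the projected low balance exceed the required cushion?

$649.89

Municipal property tax: $9,207.96/yr
Hazard insurance: $2,692.92/yr
Yearly total = $11,900.88
Monthly = $11,900.88 / 12 = $991.74
Cushion = 2 × $991.74 = $1,983.48
Excess over cushion: $2,633.37 − $1,983.48 = $649.89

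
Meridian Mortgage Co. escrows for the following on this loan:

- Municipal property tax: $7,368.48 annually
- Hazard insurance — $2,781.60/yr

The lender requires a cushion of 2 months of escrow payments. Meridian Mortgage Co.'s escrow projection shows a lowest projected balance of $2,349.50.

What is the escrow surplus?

Municipal property tax — $7,368.48 annually
Hazard insurance — $2,781.60 annually
Annual escrow total = $7,368.48 + $2,781.60 = $10,150.08
Monthly escrow = $10,150.08 ÷ 12 = $845.84
Cushion = 2 × $845.84 = $1,691.68
Excess over cushion: $2,349.50 − $1,691.68 = $657.82

$657.82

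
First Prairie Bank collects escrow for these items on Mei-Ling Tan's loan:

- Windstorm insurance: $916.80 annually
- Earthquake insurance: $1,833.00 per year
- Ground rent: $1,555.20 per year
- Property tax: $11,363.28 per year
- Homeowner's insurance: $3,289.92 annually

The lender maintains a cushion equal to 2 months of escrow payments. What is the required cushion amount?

Windstorm insurance = $916.80/yr
Earthquake insurance = $1,833.00/yr
Ground rent = $1,555.20/yr
Property tax = $11,363.28/yr
Homeowner's insurance = $3,289.92/yr
Yearly total = $916.80 + $1,833.00 + $1,555.20 + $11,363.28 + $3,289.92 = $18,958.20
Base monthly escrow = $18,958.20 / 12 = $1,579.85
Cushion = 2 × $1,579.85 = $3,159.70

$3,159.70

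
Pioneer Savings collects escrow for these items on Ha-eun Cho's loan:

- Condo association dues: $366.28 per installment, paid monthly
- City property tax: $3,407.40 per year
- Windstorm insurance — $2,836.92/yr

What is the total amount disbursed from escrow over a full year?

$10,639.68

Condo association dues — $366.28 × 12 = $4,395.36 per year
City property tax — $3,407.40 per year
Windstorm insurance — $2,836.92 per year
Total per year = $10,639.68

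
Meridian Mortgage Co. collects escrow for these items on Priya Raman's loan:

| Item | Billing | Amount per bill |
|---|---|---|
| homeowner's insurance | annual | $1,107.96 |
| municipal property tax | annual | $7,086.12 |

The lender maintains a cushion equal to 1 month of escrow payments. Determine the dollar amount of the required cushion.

Homeowner's insurance — $1,107.96 annually
Municipal property tax — $7,086.12 annually
Total annual escrow = $1,107.96 + $7,086.12 = $8,194.08
Per month = $8,194.08 / 12 = $682.84
Reserve = 1 × $682.84 = $682.84

$682.84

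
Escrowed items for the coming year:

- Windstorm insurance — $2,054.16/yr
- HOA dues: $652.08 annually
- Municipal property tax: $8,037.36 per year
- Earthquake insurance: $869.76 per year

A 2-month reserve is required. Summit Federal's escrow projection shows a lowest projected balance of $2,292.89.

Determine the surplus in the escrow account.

$357.33

Windstorm insurance — $2,054.16 per year
HOA dues — $652.08 per year
Municipal property tax — $8,037.36 per year
Earthquake insurance — $869.76 per year
Yearly total = $2,054.16 + $652.08 + $8,037.36 + $869.76 = $11,613.36
Monthly = $11,613.36 / 12 = $967.78
Cushion = 2 × $967.78 = $1,935.56
Surplus = $2,292.89 − $1,935.56 = $357.33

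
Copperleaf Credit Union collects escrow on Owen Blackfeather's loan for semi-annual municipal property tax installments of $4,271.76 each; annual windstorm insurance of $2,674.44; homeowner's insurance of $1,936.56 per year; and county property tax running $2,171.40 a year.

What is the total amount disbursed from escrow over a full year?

$15,325.92

Municipal property tax: $4,271.76 × 2 = $8,543.52
Windstorm insurance: $2,674.44
Homeowner's insurance: $1,936.56
County property tax: $2,171.40
Total per year = $8,543.52 + $2,674.44 + $1,936.56 + $2,171.40 = $15,325.92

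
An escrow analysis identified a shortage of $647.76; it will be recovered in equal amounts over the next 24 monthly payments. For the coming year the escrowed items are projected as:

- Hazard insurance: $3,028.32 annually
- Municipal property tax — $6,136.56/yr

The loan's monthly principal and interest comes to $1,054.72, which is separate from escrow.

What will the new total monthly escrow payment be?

$790.73

Hazard insurance = $3,028.32
Municipal property tax = $6,136.56
Total per year = $3,028.32 + $6,136.56 = $9,164.88
Monthly = $9,164.88 / 12 = $763.74
Shortage spread = $647.76 ÷ 24 = $26.99/mo
New monthly escrow = $763.74 + $26.99 = $790.73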